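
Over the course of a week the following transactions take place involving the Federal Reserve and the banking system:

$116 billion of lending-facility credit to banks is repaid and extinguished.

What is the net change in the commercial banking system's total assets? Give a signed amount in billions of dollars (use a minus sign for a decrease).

Fed balance sheet:
  Assets:      Loans to banks −$116B
  Liabilities: Bank reserves −$116B
Commercial banking system:
  Assets:      Reserves at CB −$116B
  Liabilities: Borrowings from CB −$116B
Change in total bank assets = -$116 billion.

-$116 billion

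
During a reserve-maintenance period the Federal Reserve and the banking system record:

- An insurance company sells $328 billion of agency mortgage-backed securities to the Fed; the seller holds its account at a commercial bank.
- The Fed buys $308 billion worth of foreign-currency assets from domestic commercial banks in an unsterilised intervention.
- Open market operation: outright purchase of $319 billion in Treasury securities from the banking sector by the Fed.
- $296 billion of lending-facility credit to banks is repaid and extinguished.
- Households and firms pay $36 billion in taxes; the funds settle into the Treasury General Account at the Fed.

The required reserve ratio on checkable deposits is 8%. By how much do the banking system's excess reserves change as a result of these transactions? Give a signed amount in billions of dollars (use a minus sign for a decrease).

+$599.64 billion

Asset purchase (from non-banks) $328 billion: reserves +$328B, deposits +$328B.
FX purchase $308 billion: reserves +$308B, deposits 0.
OMO purchase (from banks) $319 billion: reserves +$319B, deposits 0.
Discount-window repayment $296 billion: reserves −$296B, deposits 0.
Government account inflow $36 billion: reserves −$36B, deposits −$36B.
Totals: Δreserves = +$623B, Δdeposits = +$292B.
Δrequired reserves = 8% × +$292B = +$23.36B.
Δexcess reserves = Δreserves − Δrequired = +$623B − (+$23.36B) = +$599.64 billion.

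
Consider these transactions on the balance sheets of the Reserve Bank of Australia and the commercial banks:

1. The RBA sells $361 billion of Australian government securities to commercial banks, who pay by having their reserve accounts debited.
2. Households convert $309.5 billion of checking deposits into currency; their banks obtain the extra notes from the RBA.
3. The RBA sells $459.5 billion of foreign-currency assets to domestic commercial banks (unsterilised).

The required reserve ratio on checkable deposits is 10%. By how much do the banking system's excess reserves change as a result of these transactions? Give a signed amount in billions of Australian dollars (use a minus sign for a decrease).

OMO sale (to banks) $361 billion: reserves −$361B, deposits 0.
Currency withdrawal $309.5 billion: reserves −$309.5B, deposits −$309.5B.
FX sale $459.5 billion: reserves −$459.5B, deposits 0.
Totals: Δreserves = −$1130B, Δdeposits = −$309.5B.
Δrequired reserves = 10% × −$309.5B = −$30.95B.
Δexcess reserves = Δreserves − Δrequired = −$1130B − (−$30.95B) = -$1099.05 billion.

-$1099.05 billion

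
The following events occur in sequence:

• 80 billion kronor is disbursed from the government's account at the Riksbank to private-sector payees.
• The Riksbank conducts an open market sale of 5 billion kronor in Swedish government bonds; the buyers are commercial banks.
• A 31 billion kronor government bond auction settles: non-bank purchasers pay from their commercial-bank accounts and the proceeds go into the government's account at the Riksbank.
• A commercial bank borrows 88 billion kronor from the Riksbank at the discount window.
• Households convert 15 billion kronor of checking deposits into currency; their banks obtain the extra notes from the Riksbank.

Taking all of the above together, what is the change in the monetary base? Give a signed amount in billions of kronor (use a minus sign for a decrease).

Government spending 80 billion kronor: a non-base liability converts back to reserves → +80B.
OMO sale (to banks) 5 billion kronor: Riksbank balance sheet contracts → −5B.
Government account inflow 31 billion kronor: reserves shift to a non-base liability → −31B.
Discount-window loan 88 billion kronor: Riksbank balance sheet expands → +88B.
Currency withdrawal 15 billion kronor: just a shift between currency and reserves — both are base money → 0.
Net: 80 − 5 − 31 + 88 + 0 = +132 billion.

+132 billion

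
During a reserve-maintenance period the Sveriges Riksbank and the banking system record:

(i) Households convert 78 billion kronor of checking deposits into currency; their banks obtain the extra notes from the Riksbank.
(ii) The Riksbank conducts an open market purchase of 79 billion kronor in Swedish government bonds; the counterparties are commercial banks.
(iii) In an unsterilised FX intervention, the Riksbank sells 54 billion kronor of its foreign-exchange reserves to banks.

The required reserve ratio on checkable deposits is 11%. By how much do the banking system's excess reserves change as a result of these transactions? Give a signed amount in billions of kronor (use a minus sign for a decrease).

-44.42 billion

Currency withdrawal 78 billion kronor: reserves −78B, deposits −78B.
OMO purchase (from banks) 79 billion kronor: reserves +79B, deposits 0.
FX sale 54 billion kronor: reserves −54B, deposits 0.
Totals: Δreserves = −53B, Δdeposits = −78B.
Δrequired reserves = 11% × −78B = −8.58B.
Δexcess reserves = Δreserves − Δrequired = −53B − (−8.58B) = -44.42 billion.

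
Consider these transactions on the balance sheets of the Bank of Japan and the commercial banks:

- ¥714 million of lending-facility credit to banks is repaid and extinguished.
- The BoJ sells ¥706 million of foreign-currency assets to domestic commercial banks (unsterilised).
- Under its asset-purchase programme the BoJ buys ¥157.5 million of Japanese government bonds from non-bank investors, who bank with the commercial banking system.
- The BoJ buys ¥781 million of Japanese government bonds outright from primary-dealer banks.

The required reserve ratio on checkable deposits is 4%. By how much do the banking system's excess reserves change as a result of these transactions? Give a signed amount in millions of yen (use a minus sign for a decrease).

-¥487.8 million

Discount-window repayment ¥714 million: reserves −¥714M, deposits 0.
FX sale ¥706 million: reserves −¥706M, deposits 0.
Asset purchase (from non-banks) ¥157.5 million: reserves +¥157.5M, deposits +¥157.5M.
OMO purchase (from banks) ¥781 million: reserves +¥781M, deposits 0.
Totals: Δreserves = −¥481.5M, Δdeposits = +¥157.5M.
Δrequired reserves = 4% × +¥157.5M = +¥6.3M.
Δexcess reserves = Δreserves − Δrequired = −¥481.5M − (+¥6.3M) = -¥487.8 million.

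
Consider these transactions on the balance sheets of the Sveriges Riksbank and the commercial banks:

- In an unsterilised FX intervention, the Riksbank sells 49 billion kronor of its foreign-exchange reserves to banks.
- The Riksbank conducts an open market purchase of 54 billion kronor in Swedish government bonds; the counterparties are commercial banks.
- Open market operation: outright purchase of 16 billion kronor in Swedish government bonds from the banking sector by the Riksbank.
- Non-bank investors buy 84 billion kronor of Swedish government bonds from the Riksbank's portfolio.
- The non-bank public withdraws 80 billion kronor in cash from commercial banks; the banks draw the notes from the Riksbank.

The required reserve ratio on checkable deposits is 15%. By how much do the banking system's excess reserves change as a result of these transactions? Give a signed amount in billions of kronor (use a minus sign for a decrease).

-118.4 billion

FX sale 49 billion kronor: reserves −49B, deposits 0.
OMO purchase (from banks) 54 billion kronor: reserves +54B, deposits 0.
OMO purchase (from banks) 16 billion kronor: reserves +16B, deposits 0.
Asset sale (to non-banks) 84 billion kronor: reserves −84B, deposits −84B.
Currency withdrawal 80 billion kronor: reserves −80B, deposits −80B.
Totals: Δreserves = −143B, Δdeposits = −164B.
Δrequired reserves = 15% × −164B = −24.6B.
Δexcess reserves = Δreserves − Δrequired = −143B − (−24.6B) = -118.4 billion.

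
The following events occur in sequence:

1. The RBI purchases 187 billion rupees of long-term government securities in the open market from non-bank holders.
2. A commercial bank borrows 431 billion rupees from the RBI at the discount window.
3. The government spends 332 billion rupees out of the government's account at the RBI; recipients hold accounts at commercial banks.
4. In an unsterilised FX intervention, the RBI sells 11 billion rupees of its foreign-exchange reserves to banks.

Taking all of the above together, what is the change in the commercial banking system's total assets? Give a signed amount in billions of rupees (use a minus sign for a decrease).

RBI balance sheet:
  Assets:      Securities +187B, Loans to banks +431B, Foreign assets −11B
  Liabilities: Bank reserves +939B, Government deposits −332B
Commercial banking system:
  Assets:      Reserves at CB +939B, Foreign assets +11B
  Liabilities: Checkable deposits +519B, Borrowings from CB +431B
Change in total bank assets = +950 billion.

+950 billion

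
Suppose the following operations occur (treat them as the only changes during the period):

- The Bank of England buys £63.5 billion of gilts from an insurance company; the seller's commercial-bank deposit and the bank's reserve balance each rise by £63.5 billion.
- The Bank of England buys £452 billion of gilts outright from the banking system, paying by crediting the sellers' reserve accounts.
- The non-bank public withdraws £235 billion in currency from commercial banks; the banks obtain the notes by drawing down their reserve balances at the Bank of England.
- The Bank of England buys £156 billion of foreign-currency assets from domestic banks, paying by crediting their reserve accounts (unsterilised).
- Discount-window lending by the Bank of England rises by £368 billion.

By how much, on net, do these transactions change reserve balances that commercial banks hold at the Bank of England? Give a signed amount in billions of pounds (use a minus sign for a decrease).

+£804.5 billion

Asset purchase (from non-banks) £63.5 billion: the Bank of England pays by crediting reserve accounts → +£63.5B.
OMO purchase (from banks) £452 billion: the Bank of England pays by crediting reserve accounts → +£452B.
Currency withdrawal £235 billion: banks swap reserves for currency → −£235B.
FX purchase £156 billion: the Bank of England pays by crediting reserve accounts → +£156B.
Discount-window loan £368 billion: the loan is credited to the bank's reserve account → +£368B.
Net: 63.5 + 452 − 235 + 156 + 368 = +£804.5 billion.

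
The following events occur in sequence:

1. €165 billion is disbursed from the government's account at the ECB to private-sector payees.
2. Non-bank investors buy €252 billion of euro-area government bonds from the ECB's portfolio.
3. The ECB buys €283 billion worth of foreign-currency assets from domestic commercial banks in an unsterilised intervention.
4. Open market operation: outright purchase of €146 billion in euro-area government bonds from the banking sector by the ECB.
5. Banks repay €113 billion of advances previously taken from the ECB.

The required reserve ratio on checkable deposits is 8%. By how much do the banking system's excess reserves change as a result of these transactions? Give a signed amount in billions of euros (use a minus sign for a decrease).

+€235.96 billion

Government spending €165 billion: reserves +€165B, deposits +€165B.
Asset sale (to non-banks) €252 billion: reserves −€252B, deposits −€252B.
FX purchase €283 billion: reserves +€283B, deposits 0.
OMO purchase (from banks) €146 billion: reserves +€146B, deposits 0.
Discount-window repayment €113 billion: reserves −€113B, deposits 0.
Totals: Δreserves = +€229B, Δdeposits = −€87B.
Δrequired reserves = 8% × −€87B = −€6.96B.
Δexcess reserves = Δreserves − Δrequired = +€229B − (−€6.96B) = +€235.96 billion.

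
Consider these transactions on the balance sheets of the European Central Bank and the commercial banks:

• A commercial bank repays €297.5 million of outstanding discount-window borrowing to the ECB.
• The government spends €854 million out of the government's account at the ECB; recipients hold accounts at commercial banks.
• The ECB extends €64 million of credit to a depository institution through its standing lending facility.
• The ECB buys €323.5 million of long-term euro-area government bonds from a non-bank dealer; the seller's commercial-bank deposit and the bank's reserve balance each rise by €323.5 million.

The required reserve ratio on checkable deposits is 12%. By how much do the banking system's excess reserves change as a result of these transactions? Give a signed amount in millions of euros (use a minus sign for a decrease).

+€802.7 million

Discount-window repayment €297.5 million: reserves −€297.5M, deposits 0.
Government spending €854 million: reserves +€854M, deposits +€854M.
Discount-window loan €64 million: reserves +€64M, deposits 0.
Asset purchase (from non-banks) €323.5 million: reserves +€323.5M, deposits +€323.5M.
Totals: Δreserves = +€944M, Δdeposits = +€1177.5M.
Δrequired reserves = 12% × +€1177.5M = +€141.3M.
Δexcess reserves = Δreserves − Δrequired = +€944M − (+€141.3M) = +€802.7 million.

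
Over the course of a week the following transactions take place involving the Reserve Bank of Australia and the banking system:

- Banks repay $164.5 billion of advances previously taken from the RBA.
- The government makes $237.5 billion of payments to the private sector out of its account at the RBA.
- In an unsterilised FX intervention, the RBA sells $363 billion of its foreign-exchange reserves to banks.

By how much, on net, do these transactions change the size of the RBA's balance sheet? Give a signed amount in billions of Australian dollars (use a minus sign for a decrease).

-$527.5 billion

Discount-window repayment $164.5 billion: an RBA asset is shed → −$164.5B.
Government spending $237.5 billion: only the composition of liabilities changes → 0.
FX sale $363 billion: an RBA asset is shed → −$363B.
Net: −164.5 + 0 − 363 = -$527.5 billion.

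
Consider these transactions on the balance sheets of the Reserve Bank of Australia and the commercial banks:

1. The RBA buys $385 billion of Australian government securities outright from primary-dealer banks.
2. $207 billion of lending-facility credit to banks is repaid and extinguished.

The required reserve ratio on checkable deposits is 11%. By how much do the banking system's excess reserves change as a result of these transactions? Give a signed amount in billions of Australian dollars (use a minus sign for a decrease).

OMO purchase (from banks) $385 billion: reserves +$385B, deposits 0.
Discount-window repayment $207 billion: reserves −$207B, deposits 0.
Totals: Δreserves = +$178B, Δdeposits = 0.
Δrequired reserves = 11% × 0 = 0.
Δexcess reserves = Δreserves − Δrequired = +$178B − (0) = +$178 billion.

+$178 billion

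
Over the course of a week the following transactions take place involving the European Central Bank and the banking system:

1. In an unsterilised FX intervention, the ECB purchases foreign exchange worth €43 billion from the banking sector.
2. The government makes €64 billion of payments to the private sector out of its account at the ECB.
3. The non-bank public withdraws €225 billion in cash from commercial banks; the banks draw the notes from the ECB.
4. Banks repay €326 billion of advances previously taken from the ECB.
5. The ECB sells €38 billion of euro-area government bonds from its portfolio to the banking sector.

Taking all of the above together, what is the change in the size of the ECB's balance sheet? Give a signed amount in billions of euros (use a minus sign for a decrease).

ECB balance sheet:
  Assets:      Securities −€38B, Loans to banks −€326B, Foreign assets +€43B
  Liabilities: Bank reserves −€482B, Currency in circulation +€225B, Government deposits −€64B
Commercial banking system:
  Assets:      Reserves at CB −€482B, Securities +€38B, Foreign assets −€43B
  Liabilities: Checkable deposits −€161B, Borrowings from CB −€326B
Change in total ECB assets = -€321 billion.

-€321 billion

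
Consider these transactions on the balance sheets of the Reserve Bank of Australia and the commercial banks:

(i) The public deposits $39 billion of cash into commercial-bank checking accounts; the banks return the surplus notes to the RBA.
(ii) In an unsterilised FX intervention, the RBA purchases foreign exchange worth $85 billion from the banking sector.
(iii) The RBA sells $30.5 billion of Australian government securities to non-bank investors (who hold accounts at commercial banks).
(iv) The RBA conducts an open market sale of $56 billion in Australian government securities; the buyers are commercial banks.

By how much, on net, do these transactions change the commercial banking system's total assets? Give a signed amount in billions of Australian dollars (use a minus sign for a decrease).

RBA balance sheet:
  Assets:      Securities −$86.5B, Foreign assets +$85B
  Liabilities: Bank reserves +$37.5B, Currency in circulation −$39B
Commercial banking system:
  Assets:      Reserves at CB +$37.5B, Securities +$56B, Foreign assets −$85B
  Liabilities: Checkable deposits +$8.5B
Change in total bank assets = +$8.5 billion.

+$8.5 billion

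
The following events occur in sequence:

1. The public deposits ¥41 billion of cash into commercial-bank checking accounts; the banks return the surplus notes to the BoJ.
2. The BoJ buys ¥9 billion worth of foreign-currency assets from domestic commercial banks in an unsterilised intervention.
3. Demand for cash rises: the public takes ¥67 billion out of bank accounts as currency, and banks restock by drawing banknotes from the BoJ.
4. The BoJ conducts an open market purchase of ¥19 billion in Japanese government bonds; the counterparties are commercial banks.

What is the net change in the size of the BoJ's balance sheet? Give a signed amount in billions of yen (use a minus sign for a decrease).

+¥28 billion

BoJ balance sheet:
  Assets:      Securities +¥19B, Foreign assets +¥9B
  Liabilities: Bank reserves +¥2B, Currency in circulation +¥26B
Commercial banking system:
  Assets:      Reserves at CB +¥2B, Securities −¥19B, Foreign assets −¥9B
  Liabilities: Checkable deposits −¥26B
Change in total BoJ assets = +¥28 billion.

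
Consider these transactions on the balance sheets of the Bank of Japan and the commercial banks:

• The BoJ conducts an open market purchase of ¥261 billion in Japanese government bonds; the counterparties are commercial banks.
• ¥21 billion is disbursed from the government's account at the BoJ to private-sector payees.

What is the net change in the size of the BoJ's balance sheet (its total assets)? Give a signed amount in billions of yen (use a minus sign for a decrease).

+¥261 billion

BoJ balance sheet:
  Assets:      Securities +¥261B
  Liabilities: Bank reserves +¥282B, Government deposits −¥21B
Commercial banking system:
  Assets:      Reserves at CB +¥282B, Securities −¥261B
  Liabilities: Checkable deposits +¥21B
Change in total BoJ assets = +¥261 billion.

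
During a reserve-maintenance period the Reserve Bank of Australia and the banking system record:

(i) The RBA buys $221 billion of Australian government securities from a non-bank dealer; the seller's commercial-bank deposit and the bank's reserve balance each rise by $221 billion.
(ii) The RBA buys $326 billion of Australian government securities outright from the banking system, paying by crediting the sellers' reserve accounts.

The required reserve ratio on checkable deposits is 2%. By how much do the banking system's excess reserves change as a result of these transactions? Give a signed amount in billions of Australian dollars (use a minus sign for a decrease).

+$542.58 billion

Asset purchase (from non-banks) $221 billion: reserves +$221B, deposits +$221B.
OMO purchase (from banks) $326 billion: reserves +$326B, deposits 0.
Totals: Δreserves = +$547B, Δdeposits = +$221B.
Δrequired reserves = 2% × +$221B = +$4.42B.
Δexcess reserves = Δreserves − Δrequired = +$547B − (+$4.42B) = +$542.58 billion.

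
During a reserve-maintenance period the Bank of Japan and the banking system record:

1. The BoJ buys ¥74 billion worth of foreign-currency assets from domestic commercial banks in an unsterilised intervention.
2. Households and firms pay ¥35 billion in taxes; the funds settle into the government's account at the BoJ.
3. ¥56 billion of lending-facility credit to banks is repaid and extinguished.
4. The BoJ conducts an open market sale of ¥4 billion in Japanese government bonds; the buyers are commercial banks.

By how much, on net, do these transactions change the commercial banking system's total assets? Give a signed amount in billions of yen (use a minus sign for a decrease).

-¥91 billion

BoJ balance sheet:
  Assets:      Securities −¥4B, Loans to banks −¥56B, Foreign assets +¥74B
  Liabilities: Bank reserves −¥21B, Government deposits +¥35B
Commercial banking system:
  Assets:      Reserves at CB −¥21B, Securities +¥4B, Foreign assets −¥74B
  Liabilities: Checkable deposits −¥35B, Borrowings from CB −¥56B
Change in total bank assets = -¥91 billion.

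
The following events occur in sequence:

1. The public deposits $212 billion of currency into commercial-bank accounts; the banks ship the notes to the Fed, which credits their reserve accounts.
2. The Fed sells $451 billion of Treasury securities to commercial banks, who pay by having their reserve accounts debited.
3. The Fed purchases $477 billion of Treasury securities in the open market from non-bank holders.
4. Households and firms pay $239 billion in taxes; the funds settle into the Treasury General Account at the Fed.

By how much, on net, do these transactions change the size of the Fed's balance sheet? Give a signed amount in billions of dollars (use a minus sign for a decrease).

+$26 billion

Currency deposit $212 billion: only the composition of liabilities changes → 0.
OMO sale (to banks) $451 billion: a Fed asset is shed → −$451B.
Asset purchase (from non-banks) $477 billion: a Fed asset is acquired → +$477B.
Government account inflow $239 billion: only the composition of liabilities changes → 0.
Net: 0 − 451 + 477 + 0 = +$26 billion.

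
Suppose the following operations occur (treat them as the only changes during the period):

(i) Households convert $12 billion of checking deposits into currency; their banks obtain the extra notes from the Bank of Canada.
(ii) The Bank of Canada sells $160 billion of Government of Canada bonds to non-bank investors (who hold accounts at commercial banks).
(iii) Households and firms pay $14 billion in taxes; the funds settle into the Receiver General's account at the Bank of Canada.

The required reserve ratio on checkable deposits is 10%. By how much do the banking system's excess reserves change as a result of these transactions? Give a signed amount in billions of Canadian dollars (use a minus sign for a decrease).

Currency withdrawal $12 billion: reserves −$12B, deposits −$12B.
Asset sale (to non-banks) $160 billion: reserves −$160B, deposits −$160B.
Government account inflow $14 billion: reserves −$14B, deposits −$14B.
Totals: Δreserves = −$186B, Δdeposits = −$186B.
Δrequired reserves = 10% × −$186B = −$18.6B.
Δexcess reserves = Δreserves − Δrequired = −$186B − (−$18.6B) = -$167.4 billion.

-$167.4 billion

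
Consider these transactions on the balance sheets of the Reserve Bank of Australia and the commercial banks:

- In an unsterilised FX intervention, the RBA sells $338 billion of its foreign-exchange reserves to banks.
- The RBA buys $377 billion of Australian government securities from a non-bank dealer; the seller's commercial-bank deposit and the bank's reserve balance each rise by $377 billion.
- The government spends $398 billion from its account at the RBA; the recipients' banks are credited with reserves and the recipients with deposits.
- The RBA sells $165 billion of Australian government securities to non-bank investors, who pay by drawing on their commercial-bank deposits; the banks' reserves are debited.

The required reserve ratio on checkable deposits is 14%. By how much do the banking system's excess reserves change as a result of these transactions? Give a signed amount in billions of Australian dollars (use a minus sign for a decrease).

+$186.6 billion

FX sale $338 billion: reserves −$338B, deposits 0.
Asset purchase (from non-banks) $377 billion: reserves +$377B, deposits +$377B.
Government spending $398 billion: reserves +$398B, deposits +$398B.
Asset sale (to non-banks) $165 billion: reserves −$165B, deposits −$165B.
Totals: Δreserves = +$272B, Δdeposits = +$610B.
Δrequired reserves = 14% × +$610B = +$85.4B.
Δexcess reserves = Δreserves − Δrequired = +$272B − (+$85.4B) = +$186.6 billion.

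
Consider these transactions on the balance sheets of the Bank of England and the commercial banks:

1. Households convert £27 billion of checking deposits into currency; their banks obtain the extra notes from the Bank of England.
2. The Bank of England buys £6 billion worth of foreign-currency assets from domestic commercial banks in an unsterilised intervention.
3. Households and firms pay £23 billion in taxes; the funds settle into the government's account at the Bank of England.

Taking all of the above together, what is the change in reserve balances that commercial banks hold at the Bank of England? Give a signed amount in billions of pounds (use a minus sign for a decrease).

Currency withdrawal £27 billion: banks swap reserves for currency → −£27B.
FX purchase £6 billion: the Bank of England pays by crediting reserve accounts → +£6B.
Government account inflow £23 billion: funds move from bank reserves into the government account → −£23B.
Net: −27 + 6 − 23 = -£44 billion.

-£44 billion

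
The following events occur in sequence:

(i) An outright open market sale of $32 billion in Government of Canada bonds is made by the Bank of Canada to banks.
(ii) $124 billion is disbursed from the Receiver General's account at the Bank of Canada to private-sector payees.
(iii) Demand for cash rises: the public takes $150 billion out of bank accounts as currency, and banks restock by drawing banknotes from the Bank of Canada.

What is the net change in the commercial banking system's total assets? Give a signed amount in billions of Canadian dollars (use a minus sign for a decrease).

Bank of Canada balance sheet:
  Assets:      Securities −$32B
  Liabilities: Bank reserves −$58B, Currency in circulation +$150B, Government deposits −$124B
Commercial banking system:
  Assets:      Reserves at CB −$58B, Securities +$32B
  Liabilities: Checkable deposits −$26B
Change in total bank assets = -$26 billion.

-$26 billion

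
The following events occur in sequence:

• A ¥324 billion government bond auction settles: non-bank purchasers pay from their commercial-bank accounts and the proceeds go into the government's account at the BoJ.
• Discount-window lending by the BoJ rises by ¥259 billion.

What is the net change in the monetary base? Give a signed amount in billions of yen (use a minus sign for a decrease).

-¥65 billion

BoJ balance sheet:
  Assets:      Loans to banks +¥259B
  Liabilities: Bank reserves −¥65B, Government deposits +¥324B
Monetary base = currency + reserves: 0 + (−¥65B) = -¥65 billion.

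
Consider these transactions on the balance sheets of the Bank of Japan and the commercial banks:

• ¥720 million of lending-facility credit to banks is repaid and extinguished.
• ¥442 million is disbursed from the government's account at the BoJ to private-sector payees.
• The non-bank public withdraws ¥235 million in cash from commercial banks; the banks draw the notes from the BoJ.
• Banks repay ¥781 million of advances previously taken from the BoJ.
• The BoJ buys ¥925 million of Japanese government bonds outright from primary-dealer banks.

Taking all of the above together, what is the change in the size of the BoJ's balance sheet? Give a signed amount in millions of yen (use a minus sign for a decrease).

Discount-window repayment ¥720 million: a BoJ asset is shed → −¥720M.
Government spending ¥442 million: only the composition of liabilities changes → 0.
Currency withdrawal ¥235 million: only the composition of liabilities changes → 0.
Discount-window repayment ¥781 million: a BoJ asset is shed → −¥781M.
OMO purchase (from banks) ¥925 million: a BoJ asset is acquired → +¥925M.
Net: −720 + 0 + 0 − 781 + 925 = -¥576 million.

-¥576 million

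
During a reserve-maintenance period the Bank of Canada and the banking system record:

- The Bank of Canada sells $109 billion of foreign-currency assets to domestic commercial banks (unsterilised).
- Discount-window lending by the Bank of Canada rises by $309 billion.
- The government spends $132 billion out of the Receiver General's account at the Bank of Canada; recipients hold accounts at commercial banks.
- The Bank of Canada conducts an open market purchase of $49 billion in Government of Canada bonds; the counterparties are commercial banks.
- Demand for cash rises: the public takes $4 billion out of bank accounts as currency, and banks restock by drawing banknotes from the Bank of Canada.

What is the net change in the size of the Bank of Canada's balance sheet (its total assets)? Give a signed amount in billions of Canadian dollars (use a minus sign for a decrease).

Bank of Canada balance sheet:
  Assets:      Securities +$49B, Loans to banks +$309B, Foreign assets −$109B
  Liabilities: Bank reserves +$377B, Currency in circulation +$4B, Government deposits −$132B
Commercial banking system:
  Assets:      Reserves at CB +$377B, Securities −$49B, Foreign assets +$109B
  Liabilities: Checkable deposits +$128B, Borrowings from CB +$309B
Change in total Bank of Canada assets = +$249 billion.

+$249 billion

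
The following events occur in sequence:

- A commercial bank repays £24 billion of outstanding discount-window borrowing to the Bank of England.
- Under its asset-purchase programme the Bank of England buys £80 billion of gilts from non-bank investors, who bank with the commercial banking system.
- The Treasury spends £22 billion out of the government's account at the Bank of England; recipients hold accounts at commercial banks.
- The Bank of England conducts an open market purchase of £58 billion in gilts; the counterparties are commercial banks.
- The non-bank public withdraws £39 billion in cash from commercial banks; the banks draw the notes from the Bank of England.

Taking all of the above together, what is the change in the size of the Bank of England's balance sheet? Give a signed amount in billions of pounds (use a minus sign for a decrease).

Discount-window repayment £24 billion: a Bank of England asset is shed → −£24B.
Asset purchase (from non-banks) £80 billion: a Bank of England asset is acquired → +£80B.
Government spending £22 billion: only the composition of liabilities changes → 0.
OMO purchase (from banks) £58 billion: a Bank of England asset is acquired → +£58B.
Currency withdrawal £39 billion: only the composition of liabilities changes → 0.
Net: −24 + 80 + 0 + 58 + 0 = +£114 billion.

+£114 billion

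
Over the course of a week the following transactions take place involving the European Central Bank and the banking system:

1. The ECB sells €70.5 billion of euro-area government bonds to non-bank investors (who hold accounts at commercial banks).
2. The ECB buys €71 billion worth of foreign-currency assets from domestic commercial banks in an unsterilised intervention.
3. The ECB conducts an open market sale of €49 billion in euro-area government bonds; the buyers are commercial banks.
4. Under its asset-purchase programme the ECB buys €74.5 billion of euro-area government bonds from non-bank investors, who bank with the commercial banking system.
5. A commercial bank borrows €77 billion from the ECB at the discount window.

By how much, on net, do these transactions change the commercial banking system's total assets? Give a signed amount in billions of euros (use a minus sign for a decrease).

+€81 billion

Asset sale (to non-banks) €70.5 billion: bank balance sheets shrink → −€70.5B.
FX purchase €71 billion: just an asset swap on bank balance sheets → 0.
OMO sale (to banks) €49 billion: just an asset swap on bank balance sheets → 0.
Asset purchase (from non-banks) €74.5 billion: bank balance sheets expand → +€74.5B.
Discount-window loan €77 billion: bank balance sheets expand → +€77B.
Net: −70.5 + 0 + 0 + 74.5 + 77 = +€81 billion.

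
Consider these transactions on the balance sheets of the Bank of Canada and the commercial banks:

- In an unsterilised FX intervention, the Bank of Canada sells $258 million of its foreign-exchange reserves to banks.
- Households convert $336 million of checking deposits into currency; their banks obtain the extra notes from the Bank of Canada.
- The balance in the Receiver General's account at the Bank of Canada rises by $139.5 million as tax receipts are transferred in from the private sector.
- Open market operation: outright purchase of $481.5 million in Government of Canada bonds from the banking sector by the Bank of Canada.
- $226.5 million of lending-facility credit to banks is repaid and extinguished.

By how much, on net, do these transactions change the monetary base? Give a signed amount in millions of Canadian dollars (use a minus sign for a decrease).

-$142.5 million

FX sale $258 million: Bank of Canada balance sheet contracts → −$258M.
Currency withdrawal $336 million: just a shift between currency and reserves — both are base money → 0.
Government account inflow $139.5 million: reserves shift to a non-base liability → −$139.5M.
OMO purchase (from banks) $481.5 million: Bank of Canada balance sheet expands → +$481.5M.
Discount-window repayment $226.5 million: Bank of Canada balance sheet contracts → −$226.5M.
Net: −258 + 0 − 139.5 + 481.5 − 226.5 = -$142.5 million.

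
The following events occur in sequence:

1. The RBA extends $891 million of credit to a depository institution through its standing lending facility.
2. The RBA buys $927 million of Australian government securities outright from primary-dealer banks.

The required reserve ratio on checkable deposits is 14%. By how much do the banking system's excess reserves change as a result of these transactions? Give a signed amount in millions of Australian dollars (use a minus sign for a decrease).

+$1818 million

Discount-window loan $891 million: reserves +$891M, deposits 0.
OMO purchase (from banks) $927 million: reserves +$927M, deposits 0.
Totals: Δreserves = +$1818M, Δdeposits = 0.
Δrequired reserves = 14% × 0 = 0.
Δexcess reserves = Δreserves − Δrequired = +$1818M − (0) = +$1818 million.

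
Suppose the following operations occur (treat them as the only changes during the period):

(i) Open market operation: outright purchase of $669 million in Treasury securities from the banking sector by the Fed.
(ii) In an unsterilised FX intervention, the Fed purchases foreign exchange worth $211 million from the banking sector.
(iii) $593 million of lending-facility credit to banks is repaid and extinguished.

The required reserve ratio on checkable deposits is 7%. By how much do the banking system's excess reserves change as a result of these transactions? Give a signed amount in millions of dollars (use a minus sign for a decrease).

+$287 million

OMO purchase (from banks) $669 million: reserves +$669M, deposits 0.
FX purchase $211 million: reserves +$211M, deposits 0.
Discount-window repayment $593 million: reserves −$593M, deposits 0.
Totals: Δreserves = +$287M, Δdeposits = 0.
Δrequired reserves = 7% × 0 = 0.
Δexcess reserves = Δreserves − Δrequired = +$287M − (0) = +$287 million.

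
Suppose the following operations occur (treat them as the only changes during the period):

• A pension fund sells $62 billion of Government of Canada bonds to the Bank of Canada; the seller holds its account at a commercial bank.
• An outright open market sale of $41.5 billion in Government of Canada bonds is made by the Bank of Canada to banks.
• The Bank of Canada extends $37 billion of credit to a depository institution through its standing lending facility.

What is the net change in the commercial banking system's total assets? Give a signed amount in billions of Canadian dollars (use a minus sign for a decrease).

+$99 billion

Asset purchase (from non-banks) $62 billion: bank balance sheets expand → +$62B.
OMO sale (to banks) $41.5 billion: just an asset swap on bank balance sheets → 0.
Discount-window loan $37 billion: bank balance sheets expand → +$37B.
Net: 62 + 0 + 37 = +$99 billion.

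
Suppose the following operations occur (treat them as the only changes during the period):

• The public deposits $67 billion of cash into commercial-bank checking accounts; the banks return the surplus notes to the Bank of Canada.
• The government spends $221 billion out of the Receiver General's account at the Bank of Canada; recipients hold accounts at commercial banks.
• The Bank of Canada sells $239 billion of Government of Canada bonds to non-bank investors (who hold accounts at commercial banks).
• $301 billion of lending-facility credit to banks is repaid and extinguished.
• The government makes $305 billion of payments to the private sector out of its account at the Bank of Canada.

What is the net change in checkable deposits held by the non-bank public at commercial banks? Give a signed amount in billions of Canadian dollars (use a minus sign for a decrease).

+$354 billion

Currency deposit $67 billion: non-bank counterparties' bank balances rise → +$67B.
Government spending $221 billion: non-bank counterparties' bank balances rise → +$221B.
Asset sale (to non-banks) $239 billion: non-bank counterparties' bank balances fall → −$239B.
Discount-window repayment $301 billion: the counterparty is a bank, so public deposits are unchanged → 0.
Government spending $305 billion: non-bank counterparties' bank balances rise → +$305B.
Net: 67 + 221 − 239 + 0 + 305 = +$354 billion.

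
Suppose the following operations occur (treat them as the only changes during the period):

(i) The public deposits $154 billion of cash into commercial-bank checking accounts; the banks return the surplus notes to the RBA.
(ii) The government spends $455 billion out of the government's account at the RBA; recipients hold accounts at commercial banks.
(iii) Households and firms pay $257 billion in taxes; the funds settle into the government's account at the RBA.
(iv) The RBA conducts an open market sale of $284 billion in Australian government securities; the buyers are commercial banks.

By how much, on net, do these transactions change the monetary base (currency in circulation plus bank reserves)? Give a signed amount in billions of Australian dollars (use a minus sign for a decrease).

RBA balance sheet:
  Assets:      Securities −$284B
  Liabilities: Bank reserves +$68B, Currency in circulation −$154B, Government deposits −$198B
Commercial banking system:
  Assets:      Reserves at CB +$68B, Securities +$284B
  Liabilities: Checkable deposits +$352B
Monetary base = currency + reserves: −$154B + (+$68B) = -$86 billion.

-$86 billion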